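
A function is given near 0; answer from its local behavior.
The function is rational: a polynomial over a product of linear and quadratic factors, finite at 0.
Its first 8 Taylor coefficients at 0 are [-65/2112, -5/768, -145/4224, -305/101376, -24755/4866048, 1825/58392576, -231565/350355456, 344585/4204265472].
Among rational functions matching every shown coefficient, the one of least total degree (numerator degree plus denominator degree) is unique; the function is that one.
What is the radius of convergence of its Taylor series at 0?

No rational of total degree below 5 reproduces all 8 coefficients; solving the [2/3] Pade equations on them gives f(j) = (-9*j**2/8 - 5*j/33 - 13/11)/((j - 4)**2*(j + 12/5)), whose expansion matches every shown term.
Denominator factor (j - 4)^2: pole of order 2 at 4, modulus 4.
Denominator factor (j + 12/5): pole of order 1 at -12/5, modulus 12/5.
The radius of convergence is the smallest modulus among the singular points: 12/5.

The radius of convergence is 12/5.


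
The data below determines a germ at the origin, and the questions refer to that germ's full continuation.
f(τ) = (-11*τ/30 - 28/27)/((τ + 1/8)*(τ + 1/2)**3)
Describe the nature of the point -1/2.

The denominator factor τ + 1/2 vanishes at -1/2 and appears to the power 3; the numerator there equals -461/540, nonzero, and no other factor vanishes.
Hence a pole whose order is the multiplicity, 3.

The point is a pole of order 3.


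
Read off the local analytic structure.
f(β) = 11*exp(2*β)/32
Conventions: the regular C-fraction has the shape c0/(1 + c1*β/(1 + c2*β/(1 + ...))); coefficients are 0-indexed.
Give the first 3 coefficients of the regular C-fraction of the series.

The regular C-fraction coefficients are [11/32, -2, 1].

Taylor coefficients (expand at 0): a_0 = 11/32, a_1 = 11/16, a_2 = 11/16.
c0 = a_0 = 11/32. Peel one level at a time: if S = 1 + c*β/S' with S'(0) = 1, then c is the β-coefficient of S and S' = c*β/(S - 1).
S_1 = c0/f = 1 + (-2)*β + (2)*β^2 + ...; c1 = -2.
S_2 = c1*β/(S_1 - 1) = 1 + (1)*β + ...; c2 = 1.


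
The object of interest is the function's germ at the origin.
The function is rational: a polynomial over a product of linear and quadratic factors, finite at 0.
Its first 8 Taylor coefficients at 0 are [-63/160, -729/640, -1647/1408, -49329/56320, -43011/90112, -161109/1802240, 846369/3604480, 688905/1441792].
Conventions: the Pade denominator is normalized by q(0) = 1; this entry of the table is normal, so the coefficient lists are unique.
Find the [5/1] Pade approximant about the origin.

The Pade approximant has numerator coefficients [-63/160, -61479/28288, -12949929/3111680, -49145049/12446720, -276611031/99573760, -534962799/398295040]; denominator coefficients [1, 1161/442].

Taylor coefficients needed (read off): a_0 = -63/160, a_1 = -729/640, a_2 = -1647/1408, a_3 = -49329/56320, a_4 = -43011/90112, a_5 = -161109/1802240, a_6 = 846369/3604480.
Write the denominator as Q(φ) = 1 + q1*φ. Requiring Q*f - P = O(φ^7) with deg P <= 5 kills the coefficients of φ^6..φ^6 in Q*f:
  φ^6: a_6 + q1*a_5 = 0, i.e. 846369/3604480 + (-161109/1802240)*q1 = 0.
Solving this linear system: q1 = 1161/442.
The numerator is Q*f truncated at degree 5: P0 = a_0 = -63/160; P1 = a_1 + q1*a_0 = -61479/28288; P2 = a_2 + q1*a_1 = -12949929/3111680; P3 = a_3 + q1*a_2 = -49145049/12446720; P4 = a_4 + q1*a_3 = -276611031/99573760; P5 = a_5 + q1*a_4 = -534962799/398295040.


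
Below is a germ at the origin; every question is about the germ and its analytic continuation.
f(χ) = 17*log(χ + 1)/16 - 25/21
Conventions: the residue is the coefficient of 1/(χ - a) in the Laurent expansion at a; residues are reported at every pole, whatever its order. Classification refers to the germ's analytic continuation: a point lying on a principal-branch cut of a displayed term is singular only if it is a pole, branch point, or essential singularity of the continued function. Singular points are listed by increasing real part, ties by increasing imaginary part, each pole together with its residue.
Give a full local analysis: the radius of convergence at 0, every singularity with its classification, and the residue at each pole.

Branch term (17/16)*log(1 - χ/(-1)): its argument vanishes at χ = -1, a logarithmic branch point, modulus 1.
The radius of convergence is the smallest modulus among the singular points: 1.

Radius of convergence at 0: 1.
At -1: a logarithmic branch point.


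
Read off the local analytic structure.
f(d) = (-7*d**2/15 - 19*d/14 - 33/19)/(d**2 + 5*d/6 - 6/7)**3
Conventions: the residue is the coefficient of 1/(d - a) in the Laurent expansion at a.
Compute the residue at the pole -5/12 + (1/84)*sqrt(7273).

The factor d**2 + 5*d/6 - 6/7 splits as (d - a)(d - a') with a = -5/12 + (1/84)*sqrt(7273), a' = -5/12 - (1/84)*sqrt(7273). At the order-3 pole a set g(d) = (d - a)^3*f(d) = [-7*d**2/15 - 19*d/14 - 33/19] / (d - a')^3.
Order-3 pole: residue = g''(a)/2; g''(-5/12 + (1/84)*sqrt(7273)) = -(474348672/106554120305)*sqrt(7273), so the residue is -(237174336/106554120305)*sqrt(7273).

The residue is -(237174336/106554120305)*sqrt(7273).


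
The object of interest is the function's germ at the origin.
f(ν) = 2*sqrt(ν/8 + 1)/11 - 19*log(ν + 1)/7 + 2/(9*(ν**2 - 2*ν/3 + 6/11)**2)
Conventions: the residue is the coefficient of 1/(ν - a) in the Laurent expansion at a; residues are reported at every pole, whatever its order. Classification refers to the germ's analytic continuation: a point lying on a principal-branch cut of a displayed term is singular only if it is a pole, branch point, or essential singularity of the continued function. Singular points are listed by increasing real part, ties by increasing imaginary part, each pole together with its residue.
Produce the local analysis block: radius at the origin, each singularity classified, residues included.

Radius of convergence at 0: (1/11)*sqrt(66).
At -8: an algebraic (square-root) branch point.
At -1: a logarithmic branch point.
At (1/3) - ((1/33)*sqrt(473))*i: a pole of order 2; residue ((33/3698)*sqrt(473))*i.
At (1/3) + ((1/33)*sqrt(473))*i: a pole of order 2; residue -((33/3698)*sqrt(473))*i.

Denominator factor (ν**2 - 2*ν/3 + 6/11)^2: discriminant -172/99, complex-conjugate roots (1/3) + ((1/33)*sqrt(473))*i and (1/3) - ((1/33)*sqrt(473))*i; poles of order 2, moduli (1/11)*sqrt(66) and (1/11)*sqrt(66).
Branch term (2/11)*sqrt(1 - ν/(-8)): its argument vanishes at ν = -8, a square-root branch point, modulus 8.
Branch term (-19/7)*log(1 - ν/(-1)): its argument vanishes at ν = -1, a logarithmic branch point, modulus 1.
The radius of convergence is the smallest modulus among the singular points: (1/11)*sqrt(66).
The branch terms are analytic at (1/3) - ((1/33)*sqrt(473))*i and contribute nothing to the residue; only the rational part matters.
The factor ν**2 - 2*ν/3 + 6/11 splits as (ν - a)(ν - a') with a = (1/3) - ((1/33)*sqrt(473))*i, a' = (1/3) + ((1/33)*sqrt(473))*i. At the order-2 pole a set g(ν) = (ν - a)^2*(rational part) = [2/9] / (ν - a')^2.
Order-2 pole: residue = g'(a); g'((1/3) - ((1/33)*sqrt(473))*i) = ((33/3698)*sqrt(473))*i, so the residue is ((33/3698)*sqrt(473))*i.
The branch terms are analytic at (1/3) + ((1/33)*sqrt(473))*i and contribute nothing to the residue; only the rational part matters.
The factor ν**2 - 2*ν/3 + 6/11 splits as (ν - a)(ν - a') with a = (1/3) + ((1/33)*sqrt(473))*i, a' = (1/3) - ((1/33)*sqrt(473))*i. At the order-2 pole a set g(ν) = (ν - a)^2*(rational part) = [2/9] / (ν - a')^2.
Order-2 pole: residue = g'(a); g'((1/3) + ((1/33)*sqrt(473))*i) = -((33/3698)*sqrt(473))*i, so the residue is -((33/3698)*sqrt(473))*i.
List the singular points by increasing real part (a conjugate pair: the negative imaginary part first).


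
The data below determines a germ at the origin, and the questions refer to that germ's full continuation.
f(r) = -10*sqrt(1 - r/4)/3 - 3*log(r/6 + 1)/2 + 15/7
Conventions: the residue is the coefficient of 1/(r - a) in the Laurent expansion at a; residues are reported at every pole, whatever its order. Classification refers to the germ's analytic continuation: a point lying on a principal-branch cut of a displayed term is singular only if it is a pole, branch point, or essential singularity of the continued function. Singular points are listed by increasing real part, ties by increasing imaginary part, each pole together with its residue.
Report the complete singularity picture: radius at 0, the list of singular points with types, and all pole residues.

Branch term (-10/3)*sqrt(1 - r/(4)): its argument vanishes at r = 4, a square-root branch point, modulus 4.
Branch term (-3/2)*log(1 - r/(-6)): its argument vanishes at r = -6, a logarithmic branch point, modulus 6.
The radius of convergence is the smallest modulus among the singular points: 4.
List the singular points by increasing real part (a conjugate pair: the negative imaginary part first).

Radius of convergence at 0: 4.
At -6: a logarithmic branch point.
At 4: an algebraic (square-root) branch point.


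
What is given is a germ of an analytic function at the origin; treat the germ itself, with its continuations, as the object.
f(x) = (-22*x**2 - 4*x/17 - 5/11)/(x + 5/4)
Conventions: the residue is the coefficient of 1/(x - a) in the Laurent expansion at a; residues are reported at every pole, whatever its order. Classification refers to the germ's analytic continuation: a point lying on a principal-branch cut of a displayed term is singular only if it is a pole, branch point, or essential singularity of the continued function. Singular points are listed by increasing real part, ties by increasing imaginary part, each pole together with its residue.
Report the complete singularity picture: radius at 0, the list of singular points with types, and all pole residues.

Denominator factor (x + 5/4): pole of order 1 at -5/4, modulus 5/4.
The radius of convergence is the smallest modulus among the singular points: 5/4.
At the order-1 pole -5/4 set g(x) = (x - (-5/4))*f(x) = -22*x**2 - 4*x/17 - 5/11.
Simple pole: residue = g(a) at a = -5/4, which is -51665/1496.

Radius of convergence at 0: 5/4.
At -5/4: a pole of order 1; residue -51665/1496.


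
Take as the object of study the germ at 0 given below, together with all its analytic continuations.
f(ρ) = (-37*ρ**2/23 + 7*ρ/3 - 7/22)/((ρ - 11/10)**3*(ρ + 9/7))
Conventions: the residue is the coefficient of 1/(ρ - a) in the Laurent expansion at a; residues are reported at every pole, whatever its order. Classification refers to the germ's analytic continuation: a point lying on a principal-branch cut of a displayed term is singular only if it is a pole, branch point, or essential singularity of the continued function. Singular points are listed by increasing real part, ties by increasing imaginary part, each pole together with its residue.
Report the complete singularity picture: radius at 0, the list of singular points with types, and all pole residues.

Radius of convergence at 0: 11/10.
At -9/7: a pole of order 1; residue 518717500/1178338139.
At 11/10: a pole of order 3; residue -518717500/1178338139.

Denominator factor (ρ + 9/7): pole of order 1 at -9/7, modulus 9/7.
Denominator factor (ρ - 11/10)^3: pole of order 3 at 11/10, modulus 11/10.
The radius of convergence is the smallest modulus among the singular points: 11/10.
At the order-1 pole -9/7 set g(ρ) = (ρ - (-9/7))*f(ρ) = (-37*ρ**2/23 + 7*ρ/3 - 7/22)/(ρ - 11/10)**3.
Simple pole: residue = g(a) at a = -9/7, which is 518717500/1178338139.
At the order-3 pole 11/10 set g(ρ) = (ρ - (11/10))^3*f(ρ) = (-37*ρ**2/23 + 7*ρ/3 - 7/22)/(ρ + 9/7).
Order-3 pole: residue = g''(a)/2; g''(11/10) = -1037435000/1178338139, so the residue is -518717500/1178338139.
List the singular points by increasing real part (a conjugate pair: the negative imaginary part first).


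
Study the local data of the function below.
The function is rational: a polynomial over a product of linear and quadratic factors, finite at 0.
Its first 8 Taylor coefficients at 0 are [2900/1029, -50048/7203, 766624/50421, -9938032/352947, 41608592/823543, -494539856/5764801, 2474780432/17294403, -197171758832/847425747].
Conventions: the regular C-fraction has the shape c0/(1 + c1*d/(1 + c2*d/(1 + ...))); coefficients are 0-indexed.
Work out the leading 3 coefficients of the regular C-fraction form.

The regular C-fraction coefficients are [2900/1029, 12512/5075, -2199943/7937300].

Taylor coefficients (read off): a_0 = 2900/1029, a_1 = -50048/7203, a_2 = 766624/50421.
c0 = a_0 = 2900/1029. Peel one level at a time: if S = 1 + c*d/S' with S'(0) = 1, then c is the d-coefficient of S and S' = c*d/(S - 1).
S_1 = c0/f = 1 + (12512/5075)*d + (17599544/25755625)*d^2 + ...; c1 = 12512/5075.
S_2 = c1*d/(S_1 - 1) = 1 + (-2199943/7937300)*d + ...; c2 = -2199943/7937300.


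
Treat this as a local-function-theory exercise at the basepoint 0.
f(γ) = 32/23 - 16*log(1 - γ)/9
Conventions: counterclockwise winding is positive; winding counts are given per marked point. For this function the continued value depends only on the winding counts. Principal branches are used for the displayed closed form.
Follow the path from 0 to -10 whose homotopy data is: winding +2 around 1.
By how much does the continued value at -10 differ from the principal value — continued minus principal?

Continued minus principal equals -(64/9)*pi*i.

The rational part is single-valued and drops out of the difference; each branch term changes only by its own monodromy.
(-16/9)*log(1 - γ/(1)): each positive loop around 1 adds 2*pi*i to the log, so winding +2 contributes (-16/9)*(2)*2*pi*i = -(64/9)*pi*i.
Summing the contributions at γ = -10 gives -(64/9)*pi*i.


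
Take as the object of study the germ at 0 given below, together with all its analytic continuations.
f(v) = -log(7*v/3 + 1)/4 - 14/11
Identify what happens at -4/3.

The point is a regular point.

There is no denominator, hence no pole anywhere.
Branch term log(1 - v/(-3/7)): argument at -4/3 is -19/9, nonzero, so -4/3 is not its branch point (a point on a principal cut is still regular for the continued germ).
So the germ continues analytically to -4/3.


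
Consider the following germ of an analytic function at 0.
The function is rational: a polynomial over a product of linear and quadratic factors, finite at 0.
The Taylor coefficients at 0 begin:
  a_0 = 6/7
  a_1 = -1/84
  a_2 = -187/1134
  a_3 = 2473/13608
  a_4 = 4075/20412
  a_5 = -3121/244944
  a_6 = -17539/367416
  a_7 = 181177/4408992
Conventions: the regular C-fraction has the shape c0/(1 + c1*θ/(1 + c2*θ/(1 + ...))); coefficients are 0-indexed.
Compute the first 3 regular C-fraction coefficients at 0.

The regular C-fraction coefficients are [6/7, 1/72, -2995/216].

Taylor coefficients (read off): a_0 = 6/7, a_1 = -1/84, a_2 = -187/1134.
c0 = a_0 = 6/7. Peel one level at a time: if S = 1 + c*θ/S' with S'(0) = 1, then c is the θ-coefficient of S and S' = c*θ/(S - 1).
S_1 = c0/f = 1 + (1/72)*θ + (2995/15552)*θ^2 + ...; c1 = 1/72.
S_2 = c1*θ/(S_1 - 1) = 1 + (-2995/216)*θ + ...; c2 = -2995/216.


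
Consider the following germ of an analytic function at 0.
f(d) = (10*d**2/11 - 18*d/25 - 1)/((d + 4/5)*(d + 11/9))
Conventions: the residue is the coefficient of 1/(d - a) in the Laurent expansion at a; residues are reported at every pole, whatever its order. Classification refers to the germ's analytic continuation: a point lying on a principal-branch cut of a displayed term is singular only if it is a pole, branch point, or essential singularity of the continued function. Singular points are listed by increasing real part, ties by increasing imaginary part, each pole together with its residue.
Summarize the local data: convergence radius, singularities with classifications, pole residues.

Radius of convergence at 0: 4/5.
At -11/9: a pole of order 1; residue -2507/855.
At -4/5: a pole of order 1; residue 1953/5225.

Denominator factor (d + 4/5): pole of order 1 at -4/5, modulus 4/5.
Denominator factor (d + 11/9): pole of order 1 at -11/9, modulus 11/9.
The radius of convergence is the smallest modulus among the singular points: 4/5.
At the order-1 pole -11/9 set g(d) = (d - (-11/9))*f(d) = (10*d**2/11 - 18*d/25 - 1)/(d + 4/5).
Simple pole: residue = g(a) at a = -11/9, which is -2507/855.
At the order-1 pole -4/5 set g(d) = (d - (-4/5))*f(d) = (10*d**2/11 - 18*d/25 - 1)/(d + 11/9).
Simple pole: residue = g(a) at a = -4/5, which is 1953/5225.
List the singular points by increasing real part (a conjugate pair: the negative imaginary part first).


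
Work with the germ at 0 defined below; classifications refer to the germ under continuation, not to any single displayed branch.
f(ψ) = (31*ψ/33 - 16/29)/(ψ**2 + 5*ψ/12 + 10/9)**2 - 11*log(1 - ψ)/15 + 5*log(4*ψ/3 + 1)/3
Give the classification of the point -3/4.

The point is a logarithmic branch point.

The term (5/3)*log(1 - ψ/(-3/4)) has argument 1 - -3/4/(-3/4) = 0 at -3/4: a logarithmic (infinitely-sheeted) branch point; the remaining terms are analytic or single-valued there.


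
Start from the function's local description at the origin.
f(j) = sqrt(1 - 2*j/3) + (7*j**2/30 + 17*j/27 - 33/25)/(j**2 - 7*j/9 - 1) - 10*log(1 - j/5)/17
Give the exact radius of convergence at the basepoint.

Denominator factor (j**2 - 7*j/9 - 1): discriminant 373/81, real irrational roots 7/18 + (1/18)*sqrt(373) and 7/18 - (1/18)*sqrt(373); poles of order 1, moduli 7/18 + (1/18)*sqrt(373) and -7/18 + (1/18)*sqrt(373).
Branch term (1)*sqrt(1 - j/(3/2)): its argument vanishes at j = 3/2, a square-root branch point, modulus 3/2.
Branch term (-10/17)*log(1 - j/(5)): its argument vanishes at j = 5, a logarithmic branch point, modulus 5.
The radius of convergence is the smallest modulus among the singular points: -7/18 + (1/18)*sqrt(373).

The radius of convergence is -7/18 + (1/18)*sqrt(373).


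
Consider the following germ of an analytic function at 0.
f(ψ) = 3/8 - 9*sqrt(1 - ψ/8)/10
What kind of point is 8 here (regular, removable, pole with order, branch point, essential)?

The term (-9/10)*sqrt(1 - ψ/(8)) has argument 1 - 8/(8) = 0 at 8: a square-root (algebraic, two-sheeted) branch point; the remaining terms are analytic or single-valued there.

The point is an algebraic (square-root) branch point.


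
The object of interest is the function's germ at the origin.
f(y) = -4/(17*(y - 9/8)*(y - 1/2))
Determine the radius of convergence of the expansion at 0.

Denominator factor (y - 9/8): pole of order 1 at 9/8, modulus 9/8.
Denominator factor (y - 1/2): pole of order 1 at 1/2, modulus 1/2.
The radius of convergence is the smallest modulus among the singular points: 1/2.

The radius of convergence is 1/2.


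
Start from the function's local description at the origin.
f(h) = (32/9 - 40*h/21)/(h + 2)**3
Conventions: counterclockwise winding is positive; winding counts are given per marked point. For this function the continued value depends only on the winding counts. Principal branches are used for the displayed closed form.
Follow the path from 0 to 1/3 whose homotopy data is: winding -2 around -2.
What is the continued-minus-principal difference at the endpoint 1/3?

The function is rational, hence single-valued: continuing it around any pole returns the same value, so the difference is 0.

Continued minus principal equals 0.


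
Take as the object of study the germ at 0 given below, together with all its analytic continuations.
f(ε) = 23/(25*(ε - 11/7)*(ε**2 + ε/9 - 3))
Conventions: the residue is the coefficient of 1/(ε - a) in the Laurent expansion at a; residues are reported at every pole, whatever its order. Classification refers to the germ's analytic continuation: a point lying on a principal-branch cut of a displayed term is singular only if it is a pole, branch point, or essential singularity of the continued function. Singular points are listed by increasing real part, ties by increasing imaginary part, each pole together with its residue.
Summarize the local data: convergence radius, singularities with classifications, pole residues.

Denominator factor (ε - 11/7): pole of order 1 at 11/7, modulus 11/7.
Denominator factor (ε**2 + ε/9 - 3): discriminant 973/81, real irrational roots -1/18 + (1/18)*sqrt(973) and -1/18 - (1/18)*sqrt(973); poles of order 1, moduli -1/18 + (1/18)*sqrt(973) and 1/18 + (1/18)*sqrt(973).
The radius of convergence is the smallest modulus among the singular points: 11/7.
The factor ε**2 + ε/9 - 3 splits as (ε - a)(ε - a') with a = -1/18 - (1/18)*sqrt(973), a' = -1/18 + (1/18)*sqrt(973). At the order-1 pole a set g(ε) = (ε - a)*f(ε) = [23/(25*(ε - 11/7))] / (ε - a').
Simple pole: residue = g(a) at a = -1/18 - (1/18)*sqrt(973), which is 10143/7850 - (8487/218230)*sqrt(973).
At the order-1 pole 11/7 set g(ε) = (ε - (11/7))*f(ε) = 23/(25*(ε**2 + ε/9 - 3)).
Simple pole: residue = g(a) at a = 11/7, which is -10143/3925.
The factor ε**2 + ε/9 - 3 splits as (ε - a)(ε - a') with a = -1/18 + (1/18)*sqrt(973), a' = -1/18 - (1/18)*sqrt(973). At the order-1 pole a set g(ε) = (ε - a)*f(ε) = [23/(25*(ε - 11/7))] / (ε - a').
Simple pole: residue = g(a) at a = -1/18 + (1/18)*sqrt(973), which is 10143/7850 + (8487/218230)*sqrt(973).
List the singular points by increasing real part (a conjugate pair: the negative imaginary part first).

Radius of convergence at 0: 11/7.
At -1/18 - (1/18)*sqrt(973): a pole of order 1; residue 10143/7850 - (8487/218230)*sqrt(973).
At 11/7: a pole of order 1; residue -10143/3925.
At -1/18 + (1/18)*sqrt(973): a pole of order 1; residue 10143/7850 + (8487/218230)*sqrt(973).


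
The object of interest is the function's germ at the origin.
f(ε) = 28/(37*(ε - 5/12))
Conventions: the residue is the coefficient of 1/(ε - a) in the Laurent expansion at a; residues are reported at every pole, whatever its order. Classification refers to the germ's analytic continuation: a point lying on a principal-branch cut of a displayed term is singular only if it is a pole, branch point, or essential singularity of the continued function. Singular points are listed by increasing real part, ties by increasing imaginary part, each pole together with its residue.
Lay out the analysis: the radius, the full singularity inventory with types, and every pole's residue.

Denominator factor (ε - 5/12): pole of order 1 at 5/12, modulus 5/12.
The radius of convergence is the smallest modulus among the singular points: 5/12.
At the order-1 pole 5/12 set g(ε) = (ε - (5/12))*f(ε) = 28/37.
Simple pole: residue = g(a) at a = 5/12, which is 28/37.

Radius of convergence at 0: 5/12.
At 5/12: a pole of order 1; residue 28/37.


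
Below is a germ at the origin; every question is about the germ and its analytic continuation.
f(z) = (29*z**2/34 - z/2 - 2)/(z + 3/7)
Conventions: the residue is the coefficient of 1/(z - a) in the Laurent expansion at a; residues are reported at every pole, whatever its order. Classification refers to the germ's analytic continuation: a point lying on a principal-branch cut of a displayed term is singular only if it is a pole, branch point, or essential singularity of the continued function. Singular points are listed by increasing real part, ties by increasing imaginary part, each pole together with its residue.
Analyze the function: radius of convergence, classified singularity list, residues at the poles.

Denominator factor (z + 3/7): pole of order 1 at -3/7, modulus 3/7.
The radius of convergence is the smallest modulus among the singular points: 3/7.
At the order-1 pole -3/7 set g(z) = (z - (-3/7))*f(z) = 29*z**2/34 - z/2 - 2.
Simple pole: residue = g(a) at a = -3/7, which is -1357/833.

Radius of convergence at 0: 3/7.
At -3/7: a pole of order 1; residue -1357/833.


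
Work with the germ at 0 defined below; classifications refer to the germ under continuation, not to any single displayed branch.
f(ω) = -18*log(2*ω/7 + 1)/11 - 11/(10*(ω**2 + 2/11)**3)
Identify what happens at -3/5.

Denominator factors: ω**2 + 2/11 = 149/275 at ω = -3/5 — none vanishes.
Branch term log(1 - ω/(-7/2)): argument at -3/5 is 29/35, nonzero, so -3/5 is not its branch point (a point on a principal cut is still regular for the continued germ).
So the germ continues analytically to -3/5.

The point is a regular point.


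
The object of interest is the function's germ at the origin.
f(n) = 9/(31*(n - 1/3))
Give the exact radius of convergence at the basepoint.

The radius of convergence is 1/3.

Denominator factor (n - 1/3): pole of order 1 at 1/3, modulus 1/3.
The radius of convergence is the smallest modulus among the singular points: 1/3.


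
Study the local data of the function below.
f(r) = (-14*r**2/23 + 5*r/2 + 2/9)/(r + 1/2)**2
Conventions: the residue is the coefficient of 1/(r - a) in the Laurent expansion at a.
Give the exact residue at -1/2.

At the order-2 pole -1/2 set g(r) = (r - (-1/2))^2*f(r) = -14*r**2/23 + 5*r/2 + 2/9.
Order-2 pole: residue = g'(a); g'(-1/2) = 143/46, so the residue is 143/46.

The residue is 143/46.


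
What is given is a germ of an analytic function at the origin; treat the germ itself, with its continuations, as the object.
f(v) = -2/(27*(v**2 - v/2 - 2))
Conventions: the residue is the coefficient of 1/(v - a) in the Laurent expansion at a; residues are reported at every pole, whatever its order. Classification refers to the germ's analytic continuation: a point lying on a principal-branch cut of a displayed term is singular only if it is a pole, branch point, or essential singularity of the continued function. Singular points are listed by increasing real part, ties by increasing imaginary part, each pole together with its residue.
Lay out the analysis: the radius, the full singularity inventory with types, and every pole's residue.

Denominator factor (v**2 - v/2 - 2): discriminant 33/4, real irrational roots 1/4 + (1/4)*sqrt(33) and 1/4 - (1/4)*sqrt(33); poles of order 1, moduli 1/4 + (1/4)*sqrt(33) and -1/4 + (1/4)*sqrt(33).
The radius of convergence is the smallest modulus among the singular points: -1/4 + (1/4)*sqrt(33).
The factor v**2 - v/2 - 2 splits as (v - a)(v - a') with a = 1/4 - (1/4)*sqrt(33), a' = 1/4 + (1/4)*sqrt(33). At the order-1 pole a set g(v) = (v - a)*f(v) = [-2/27] / (v - a').
Simple pole: residue = g(a) at a = 1/4 - (1/4)*sqrt(33), which is (4/891)*sqrt(33).
The factor v**2 - v/2 - 2 splits as (v - a)(v - a') with a = 1/4 + (1/4)*sqrt(33), a' = 1/4 - (1/4)*sqrt(33). At the order-1 pole a set g(v) = (v - a)*f(v) = [-2/27] / (v - a').
Simple pole: residue = g(a) at a = 1/4 + (1/4)*sqrt(33), which is -(4/891)*sqrt(33).
List the singular points by increasing real part (a conjugate pair: the negative imaginary part first).

Radius of convergence at 0: -1/4 + (1/4)*sqrt(33).
At 1/4 - (1/4)*sqrt(33): a pole of order 1; residue (4/891)*sqrt(33).
At 1/4 + (1/4)*sqrt(33): a pole of order 1; residue -(4/891)*sqrt(33).


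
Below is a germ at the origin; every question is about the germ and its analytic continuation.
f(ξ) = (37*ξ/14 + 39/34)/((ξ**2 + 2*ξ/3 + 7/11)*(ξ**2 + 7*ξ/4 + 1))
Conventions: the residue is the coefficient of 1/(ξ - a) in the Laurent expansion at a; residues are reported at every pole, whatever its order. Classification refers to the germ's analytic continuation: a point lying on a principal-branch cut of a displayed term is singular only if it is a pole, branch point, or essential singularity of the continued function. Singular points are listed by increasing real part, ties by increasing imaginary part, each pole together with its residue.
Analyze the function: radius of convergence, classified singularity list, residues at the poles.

Radius of convergence at 0: (1/11)*sqrt(77).
At (-7/8) - ((1/8)*sqrt(15))*i: a pole of order 1; residue (291951/1278179) - ((3737701/6390895)*sqrt(15))*i.
At (-7/8) + ((1/8)*sqrt(15))*i: a pole of order 1; residue (291951/1278179) + ((3737701/6390895)*sqrt(15))*i.
At (-1/3) - ((2/33)*sqrt(143))*i: a pole of order 1; residue (-291951/1278179) + ((2339667/16616327)*sqrt(143))*i.
At (-1/3) + ((2/33)*sqrt(143))*i: a pole of order 1; residue (-291951/1278179) - ((2339667/16616327)*sqrt(143))*i.

Denominator factor (ξ**2 + 7*ξ/4 + 1): discriminant -15/16, complex-conjugate roots (-7/8) + ((1/8)*sqrt(15))*i and (-7/8) - ((1/8)*sqrt(15))*i; poles of order 1, moduli 1 and 1.
Denominator factor (ξ**2 + 2*ξ/3 + 7/11): discriminant -208/99, complex-conjugate roots (-1/3) + ((2/33)*sqrt(143))*i and (-1/3) - ((2/33)*sqrt(143))*i; poles of order 1, moduli (1/11)*sqrt(77) and (1/11)*sqrt(77).
The radius of convergence is the smallest modulus among the singular points: (1/11)*sqrt(77).
The factor ξ**2 + 7*ξ/4 + 1 splits as (ξ - a)(ξ - a') with a = (-7/8) - ((1/8)*sqrt(15))*i, a' = (-7/8) + ((1/8)*sqrt(15))*i. At the order-1 pole a set g(ξ) = (ξ - a)*f(ξ) = [(37*ξ/14 + 39/34)/(ξ**2 + 2*ξ/3 + 7/11)] / (ξ - a').
Simple pole: residue = g(a) at a = (-7/8) - ((1/8)*sqrt(15))*i, which is (291951/1278179) - ((3737701/6390895)*sqrt(15))*i.
The factor ξ**2 + 7*ξ/4 + 1 splits as (ξ - a)(ξ - a') with a = (-7/8) + ((1/8)*sqrt(15))*i, a' = (-7/8) - ((1/8)*sqrt(15))*i. At the order-1 pole a set g(ξ) = (ξ - a)*f(ξ) = [(37*ξ/14 + 39/34)/(ξ**2 + 2*ξ/3 + 7/11)] / (ξ - a').
Simple pole: residue = g(a) at a = (-7/8) + ((1/8)*sqrt(15))*i, which is (291951/1278179) + ((3737701/6390895)*sqrt(15))*i.
The factor ξ**2 + 2*ξ/3 + 7/11 splits as (ξ - a)(ξ - a') with a = (-1/3) - ((2/33)*sqrt(143))*i, a' = (-1/3) + ((2/33)*sqrt(143))*i. At the order-1 pole a set g(ξ) = (ξ - a)*f(ξ) = [(37*ξ/14 + 39/34)/(ξ**2 + 7*ξ/4 + 1)] / (ξ - a').
Simple pole: residue = g(a) at a = (-1/3) - ((2/33)*sqrt(143))*i, which is (-291951/1278179) + ((2339667/16616327)*sqrt(143))*i.
The factor ξ**2 + 2*ξ/3 + 7/11 splits as (ξ - a)(ξ - a') with a = (-1/3) + ((2/33)*sqrt(143))*i, a' = (-1/3) - ((2/33)*sqrt(143))*i. At the order-1 pole a set g(ξ) = (ξ - a)*f(ξ) = [(37*ξ/14 + 39/34)/(ξ**2 + 7*ξ/4 + 1)] / (ξ - a').
Simple pole: residue = g(a) at a = (-1/3) + ((2/33)*sqrt(143))*i, which is (-291951/1278179) - ((2339667/16616327)*sqrt(143))*i.
List the singular points by increasing real part (a conjugate pair: the negative imaginary part first).


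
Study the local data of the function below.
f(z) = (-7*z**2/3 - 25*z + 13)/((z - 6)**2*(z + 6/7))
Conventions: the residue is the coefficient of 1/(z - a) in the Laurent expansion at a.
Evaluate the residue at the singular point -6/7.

The residue is 1603/2304.

At the order-1 pole -6/7 set g(z) = (z - (-6/7))*f(z) = (-7*z**2/3 - 25*z + 13)/(z - 6)**2.
Simple pole: residue = g(a) at a = -6/7, which is 1603/2304.


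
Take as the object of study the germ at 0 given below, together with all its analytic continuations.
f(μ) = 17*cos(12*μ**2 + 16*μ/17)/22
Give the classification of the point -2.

The point is a regular point.

There is no denominator, hence no pole anywhere.
The factor cos(12*μ**2 + 16*μ/17) is entire.
So the germ continues analytically to -2.


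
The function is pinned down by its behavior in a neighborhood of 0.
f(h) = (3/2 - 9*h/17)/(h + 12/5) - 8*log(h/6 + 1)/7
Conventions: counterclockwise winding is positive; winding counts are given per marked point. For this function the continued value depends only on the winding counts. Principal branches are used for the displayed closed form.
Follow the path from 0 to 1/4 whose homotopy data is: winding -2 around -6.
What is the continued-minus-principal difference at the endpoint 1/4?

The rational part is single-valued and drops out of the difference; each branch term changes only by its own monodromy.
(-8/7)*log(1 - h/(-6)): each positive loop around -6 adds 2*pi*i to the log, so winding -2 contributes (-8/7)*(-2)*2*pi*i = (32/7)*pi*i.
Summing the contributions at h = 1/4 gives (32/7)*pi*i.

Continued minus principal equals (32/7)*pi*i.


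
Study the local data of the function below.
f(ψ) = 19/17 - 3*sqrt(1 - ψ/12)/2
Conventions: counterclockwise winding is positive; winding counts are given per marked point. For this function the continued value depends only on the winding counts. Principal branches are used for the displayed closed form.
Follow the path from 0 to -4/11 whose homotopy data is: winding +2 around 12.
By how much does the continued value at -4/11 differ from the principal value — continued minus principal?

Continued minus principal equals 0.

The rational part is single-valued and drops out of the difference; each branch term changes only by its own monodromy.
(-3/2)*sqrt(1 - ψ/(12)): winding +2 is even, the square root returns to the same sheet, contribution 0.
Summing the contributions at ψ = -4/11 gives 0.


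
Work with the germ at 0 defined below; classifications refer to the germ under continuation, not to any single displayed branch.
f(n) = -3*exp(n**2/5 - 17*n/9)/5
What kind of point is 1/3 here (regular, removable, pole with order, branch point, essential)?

There is no denominator, hence no pole anywhere.
The factor exp(n**2/5 - 17*n/9) is entire.
So the germ continues analytically to 1/3.

The point is a regular point.


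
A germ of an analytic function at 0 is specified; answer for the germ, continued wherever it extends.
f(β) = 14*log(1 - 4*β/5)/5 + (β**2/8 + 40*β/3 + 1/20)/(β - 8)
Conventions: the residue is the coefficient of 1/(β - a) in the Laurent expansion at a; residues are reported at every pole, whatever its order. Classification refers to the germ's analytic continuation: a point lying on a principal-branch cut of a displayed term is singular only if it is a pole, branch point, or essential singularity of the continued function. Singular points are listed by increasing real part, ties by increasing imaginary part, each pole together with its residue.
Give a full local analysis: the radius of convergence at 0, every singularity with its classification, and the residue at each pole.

Radius of convergence at 0: 5/4.
At 5/4: a logarithmic branch point.
At 8: a pole of order 1; residue 6883/60.

Denominator factor (β - 8): pole of order 1 at 8, modulus 8.
Branch term (14/5)*log(1 - β/(5/4)): its argument vanishes at β = 5/4, a logarithmic branch point, modulus 5/4.
The radius of convergence is the smallest modulus among the singular points: 5/4.
The branch term is analytic at 8 and contributes nothing to the residue; only the rational part matters.
At the order-1 pole 8 set g(β) = (β - (8))*(rational part) = β**2/8 + 40*β/3 + 1/20.
Simple pole: residue = g(a) at a = 8, which is 6883/60.
List the singular points by increasing real part (a conjugate pair: the negative imaginary part first).


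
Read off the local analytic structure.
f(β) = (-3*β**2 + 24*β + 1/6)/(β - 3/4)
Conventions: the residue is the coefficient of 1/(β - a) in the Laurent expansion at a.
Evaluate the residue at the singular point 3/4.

At the order-1 pole 3/4 set g(β) = (β - (3/4))*f(β) = -3*β**2 + 24*β + 1/6.
Simple pole: residue = g(a) at a = 3/4, which is 791/48.

The residue is 791/48.


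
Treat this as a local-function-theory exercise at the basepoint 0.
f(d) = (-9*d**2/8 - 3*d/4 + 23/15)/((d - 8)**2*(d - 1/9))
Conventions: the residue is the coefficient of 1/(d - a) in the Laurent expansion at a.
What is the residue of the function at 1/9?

The residue is 4653/201640.

At the order-1 pole 1/9 set g(d) = (d - (1/9))*f(d) = (-9*d**2/8 - 3*d/4 + 23/15)/(d - 8)**2.
Simple pole: residue = g(a) at a = 1/9, which is 4653/201640.


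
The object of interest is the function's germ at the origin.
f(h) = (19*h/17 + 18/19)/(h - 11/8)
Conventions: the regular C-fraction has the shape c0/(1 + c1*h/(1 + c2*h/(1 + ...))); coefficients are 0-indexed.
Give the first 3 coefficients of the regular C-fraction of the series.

The regular C-fraction coefficients are [-144/209, -6419/3366, 361/306].

Taylor coefficients (expand at 0): a_0 = -144/209, a_1 = -51352/39083, a_2 = -410816/429913.
c0 = a_0 = -144/209. Peel one level at a time: if S = 1 + c*h/S' with S'(0) = 1, then c is the h-coefficient of S and S' = c*h/(S - 1).
S_1 = c0/f = 1 + (-6419/3366)*h + (2317259/1029996)*h^2 + ...; c1 = -6419/3366.
S_2 = c1*h/(S_1 - 1) = 1 + (361/306)*h + ...; c2 = 361/306.


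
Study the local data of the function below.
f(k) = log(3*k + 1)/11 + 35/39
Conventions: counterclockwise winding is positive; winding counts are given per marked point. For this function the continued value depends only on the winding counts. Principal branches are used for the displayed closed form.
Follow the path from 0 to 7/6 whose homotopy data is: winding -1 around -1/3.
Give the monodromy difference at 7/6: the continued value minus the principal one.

Continued minus principal equals -(2/11)*pi*i.

The rational part is single-valued and drops out of the difference; each branch term changes only by its own monodromy.
(1/11)*log(1 - k/(-1/3)): each positive loop around -1/3 adds 2*pi*i to the log, so winding -1 contributes (1/11)*(-1)*2*pi*i = -(2/11)*pi*i.
Summing the contributions at k = 7/6 gives -(2/11)*pi*i.


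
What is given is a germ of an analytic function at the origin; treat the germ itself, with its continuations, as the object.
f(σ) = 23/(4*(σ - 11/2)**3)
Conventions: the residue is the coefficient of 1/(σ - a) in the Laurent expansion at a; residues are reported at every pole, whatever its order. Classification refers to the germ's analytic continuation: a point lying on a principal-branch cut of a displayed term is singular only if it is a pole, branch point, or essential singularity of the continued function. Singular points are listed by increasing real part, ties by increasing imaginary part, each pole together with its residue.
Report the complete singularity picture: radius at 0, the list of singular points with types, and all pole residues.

Radius of convergence at 0: 11/2.
At 11/2: a pole of order 3; residue 0.

Denominator factor (σ - 11/2)^3: pole of order 3 at 11/2, modulus 11/2.
The radius of convergence is the smallest modulus among the singular points: 11/2.
At the order-3 pole 11/2 set g(σ) = (σ - (11/2))^3*f(σ) = 23/4.
Order-3 pole: residue = g''(a)/2; g''(11/2) = 0, so the residue is 0.


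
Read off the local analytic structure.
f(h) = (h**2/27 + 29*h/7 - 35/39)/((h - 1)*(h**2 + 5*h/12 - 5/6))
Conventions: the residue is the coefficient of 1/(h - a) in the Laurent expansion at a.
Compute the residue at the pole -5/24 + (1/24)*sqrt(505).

The residue is -96143/34398 - (216889/3474198)*sqrt(505).

The factor h**2 + 5*h/12 - 5/6 splits as (h - a)(h - a') with a = -5/24 + (1/24)*sqrt(505), a' = -5/24 - (1/24)*sqrt(505). At the order-1 pole a set g(h) = (h - a)*f(h) = [(h**2/27 + 29*h/7 - 35/39)/(h - 1)] / (h - a').
Simple pole: residue = g(a) at a = -5/24 + (1/24)*sqrt(505), which is -96143/34398 - (216889/3474198)*sqrt(505).


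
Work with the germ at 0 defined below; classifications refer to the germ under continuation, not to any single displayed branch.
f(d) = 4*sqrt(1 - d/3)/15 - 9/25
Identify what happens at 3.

The term (4/15)*sqrt(1 - d/(3)) has argument 1 - 3/(3) = 0 at 3: a square-root (algebraic, two-sheeted) branch point; the remaining terms are analytic or single-valued there.

The point is an algebraic (square-root) branch point.


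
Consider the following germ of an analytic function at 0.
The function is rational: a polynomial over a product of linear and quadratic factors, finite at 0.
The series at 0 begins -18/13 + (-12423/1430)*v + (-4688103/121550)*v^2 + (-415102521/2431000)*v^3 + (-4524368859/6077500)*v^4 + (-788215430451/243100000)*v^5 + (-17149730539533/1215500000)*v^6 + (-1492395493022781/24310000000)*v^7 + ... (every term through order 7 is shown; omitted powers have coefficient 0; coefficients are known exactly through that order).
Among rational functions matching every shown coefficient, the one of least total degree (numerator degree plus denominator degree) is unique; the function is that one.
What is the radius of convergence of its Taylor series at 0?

The radius of convergence is 11/20 - (1/20)*sqrt(41).

No rational of total degree below 5 reproduces all 8 coefficients; solving the [2/3] Pade equations on them gives f(v) = (5*v**2/17 - 17*v/33 - 4/13)/((v + 10/9)*(v**2 - 11*v/10 + 1/5)), whose expansion matches every shown term.
Denominator factor (v + 10/9): pole of order 1 at -10/9, modulus 10/9.
Denominator factor (v**2 - 11*v/10 + 1/5): discriminant 41/100, real irrational roots 11/20 + (1/20)*sqrt(41) and 11/20 - (1/20)*sqrt(41); poles of order 1, moduli 11/20 + (1/20)*sqrt(41) and 11/20 - (1/20)*sqrt(41).
The radius of convergence is the smallest modulus among the singular points: 11/20 - (1/20)*sqrt(41).
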